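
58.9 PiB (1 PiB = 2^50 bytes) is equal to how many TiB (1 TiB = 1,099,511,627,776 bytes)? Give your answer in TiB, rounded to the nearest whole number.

58.9 PiB × 1,125,899,906,842,624 bytes/PiB = 66,315,504,513,030,553.6 bytes
1 TiB = 1,099,511,627,776 bytes
66,315,504,513,030,553.6 / 1,099,511,627,776 = 60,314 TiB

60,314 TiB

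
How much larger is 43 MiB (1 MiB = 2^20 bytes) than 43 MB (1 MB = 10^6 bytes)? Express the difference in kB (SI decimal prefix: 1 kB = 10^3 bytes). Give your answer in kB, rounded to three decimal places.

2,088.768 kB

43 MiB = 43 × 1,048,576 = 45,088,768 bytes
43 MB = 43 × 1,000,000 = 43,000,000 bytes
difference = 2,088,768 bytes
2,088,768 / 1,000 = 2,088.768 kB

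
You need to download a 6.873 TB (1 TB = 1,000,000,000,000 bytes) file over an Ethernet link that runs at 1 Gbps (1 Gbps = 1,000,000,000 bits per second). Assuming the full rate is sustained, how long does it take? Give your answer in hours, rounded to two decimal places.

6.873 TB = 6,873,000,000,000 bytes = 54,984,000,000,000 bits
1 Gbps = 1,000,000,000 bits/s
time = 54,984,000,000,000 / 1,000,000,000 = 54,984.0000 s
54,984.0000 s / 3600 = 15.27 hours

15.27 hours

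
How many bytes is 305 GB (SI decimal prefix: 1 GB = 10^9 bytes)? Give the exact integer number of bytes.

305,000,000,000 bytes

305 × 1,000,000,000 = 305,000,000,000 bytes  (1 GB = 10^9 bytes)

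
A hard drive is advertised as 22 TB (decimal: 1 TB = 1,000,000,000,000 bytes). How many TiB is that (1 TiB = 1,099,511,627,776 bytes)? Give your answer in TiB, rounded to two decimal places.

22 TB × 1,000,000,000,000 bytes/TB = 22,000,000,000,000 bytes
1 TiB = 2^40 bytes = 1,099,511,627,776 bytes
22,000,000,000,000 / 1,099,511,627,776 = 20.01 TiB

20.01 TiB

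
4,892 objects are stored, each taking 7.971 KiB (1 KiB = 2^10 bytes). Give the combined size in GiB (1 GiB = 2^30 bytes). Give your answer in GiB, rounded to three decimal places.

Total = 4,892 × 7.971 KiB = 38994.132 KiB
= 38994.132 × 1,024 bytes = 39,929,991.168 bytes
1 GiB = 1,073,741,824 bytes
39,929,991.168 / 1,073,741,824 = 0.037 GiB

0.037 GiB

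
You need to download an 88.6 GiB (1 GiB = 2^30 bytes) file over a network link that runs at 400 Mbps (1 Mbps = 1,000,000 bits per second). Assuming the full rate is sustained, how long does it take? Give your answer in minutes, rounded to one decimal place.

88.6 GiB = 95,133,525,606.4 bytes = 761,068,204,851.2 bits
400 Mbps = 400,000,000 bits/s
time = 761,068,204,851.2 / 400,000,000 = 1,902.67 s
1,902.67 s / 60 = 31.7 minutes

31.7 minutes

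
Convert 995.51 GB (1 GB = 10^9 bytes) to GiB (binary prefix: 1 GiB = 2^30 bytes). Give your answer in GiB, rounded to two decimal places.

995.51 GB = 995.51 × 10^9 bytes = 995,510,000,000 bytes
1 GiB = 2^30 bytes = 1,073,741,824 bytes
995,510,000,000 / 1,073,741,824 = 927.14 GiB

927.14 GiB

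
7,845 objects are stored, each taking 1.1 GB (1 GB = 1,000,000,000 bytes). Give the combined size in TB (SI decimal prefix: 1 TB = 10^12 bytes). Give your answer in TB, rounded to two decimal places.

Total = 7,845 × 1.1 GB = 8629.5 GB
= 8629.5 × 1,000,000,000 bytes = 8,629,500,000,000 bytes
1 TB = 1,000,000,000,000 bytes
8,629,500,000,000 / 1,000,000,000,000 = 8.63 TB

8.63 TB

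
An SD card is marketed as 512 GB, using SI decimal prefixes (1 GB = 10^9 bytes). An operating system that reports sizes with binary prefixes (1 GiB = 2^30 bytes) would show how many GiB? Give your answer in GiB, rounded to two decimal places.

512 GB = 512 × 10^9 bytes = 512,000,000,000 bytes
1 GiB = 1,073,741,824 bytes
512,000,000,000 / 1,073,741,824 = 476.84 GiB

476.84 GiB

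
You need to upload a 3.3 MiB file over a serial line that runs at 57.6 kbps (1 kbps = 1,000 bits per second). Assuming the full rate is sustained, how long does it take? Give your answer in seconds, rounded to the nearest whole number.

481 seconds

3.3 MiB = 3,460,300.8 bytes = 27,682,406.4 bits
57.6 kbps = 57,600 bits/s
time = 27,682,406.4 / 57,600 = 481 s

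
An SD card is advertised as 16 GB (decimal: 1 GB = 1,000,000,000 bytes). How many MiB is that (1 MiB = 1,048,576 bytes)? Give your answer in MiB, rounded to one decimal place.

16 GB × 1,000,000,000 bytes/GB = 16,000,000,000 bytes
1 MiB = 2^20 bytes = 1,048,576 bytes
16,000,000,000 / 1,048,576 = 15,258.8 MiB

15,258.8 MiB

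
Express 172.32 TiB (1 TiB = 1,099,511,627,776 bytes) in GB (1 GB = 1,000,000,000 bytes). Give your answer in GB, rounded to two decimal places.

189,467.84 GB

172.32 TiB = 172.32 × 2^40 bytes = 189,467,843,698,360.32 bytes
1 GB = 10^9 bytes = 1,000,000,000 bytes
189,467,843,698,360.32 / 1,000,000,000 = 189,467.84 GB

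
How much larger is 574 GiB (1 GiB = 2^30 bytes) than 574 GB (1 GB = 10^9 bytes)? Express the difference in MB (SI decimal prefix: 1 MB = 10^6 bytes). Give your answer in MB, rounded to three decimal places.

574 GiB = 574 × 1,073,741,824 = 616,327,806,976 bytes
574 GB = 574 × 1,000,000,000 = 574,000,000,000 bytes
difference = 42,327,806,976 bytes
42,327,806,976 / 1,000,000 = 42,327.807 MB

42,327.807 MB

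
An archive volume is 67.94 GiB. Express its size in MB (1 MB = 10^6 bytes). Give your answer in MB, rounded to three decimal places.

67.94 GiB × 1,073,741,824 bytes/GiB = 72,950,019,522.56 bytes
1 MB = 1,000,000 bytes
72,950,019,522.56 / 1,000,000 = 72,950.020 MB

72,950.020 MB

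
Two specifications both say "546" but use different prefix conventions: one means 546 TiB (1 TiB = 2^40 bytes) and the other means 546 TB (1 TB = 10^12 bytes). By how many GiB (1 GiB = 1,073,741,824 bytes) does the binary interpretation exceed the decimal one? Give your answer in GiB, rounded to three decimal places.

50,601.874 GiB

546 TiB = 546 × 1,099,511,627,776 = 600,333,348,765,696 bytes
546 TB = 546 × 1,000,000,000,000 = 546,000,000,000,000 bytes
difference = 54,333,348,765,696 bytes
54,333,348,765,696 / 1,073,741,824 = 50,601.874 GiB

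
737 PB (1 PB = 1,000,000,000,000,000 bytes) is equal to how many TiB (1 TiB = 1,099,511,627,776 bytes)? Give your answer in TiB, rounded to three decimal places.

670,297.595 TiB

737 PB × 1,000,000,000,000,000 bytes/PB = 737,000,000,000,000,000 bytes
1 TiB = 1,099,511,627,776 bytes
737,000,000,000,000,000 / 1,099,511,627,776 = 670,297.595 TiB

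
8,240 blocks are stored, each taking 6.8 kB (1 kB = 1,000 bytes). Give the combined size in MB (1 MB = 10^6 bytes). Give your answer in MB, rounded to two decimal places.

Total = 8,240 × 6.8 kB = 56,032 kB
= 56,032 × 1,000 bytes = 56,032,000 bytes
1 MB = 1,000,000 bytes
56,032,000 / 1,000,000 = 56.03 MB

56.03 MB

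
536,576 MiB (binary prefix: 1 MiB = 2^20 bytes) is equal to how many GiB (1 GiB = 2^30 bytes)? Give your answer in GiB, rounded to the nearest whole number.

524 GiB

536,576 MiB = 536,576 × 2^20 bytes = 562,640,715,776 bytes
1 GiB = 1,073,741,824 bytes
562,640,715,776 / 1,073,741,824 = 524 GiB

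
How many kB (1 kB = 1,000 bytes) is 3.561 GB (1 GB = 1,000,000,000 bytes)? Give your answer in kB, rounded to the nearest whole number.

3,561,000 kB

3.561 GB = 3.561 × 10^9 bytes = 3,561,000,000 bytes
1 kB = 10^3 bytes = 1,000 bytes
3,561,000,000 / 1,000 = 3,561,000 kB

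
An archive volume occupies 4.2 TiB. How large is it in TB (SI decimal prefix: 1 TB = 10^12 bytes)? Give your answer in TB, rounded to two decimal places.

4.2 TiB = 4.2 × 2^40 bytes = 4,617,948,836,659.2 bytes
1 TB = 1,000,000,000,000 bytes
4,617,948,836,659.2 / 1,000,000,000,000 = 4.62 TB

4.62 TB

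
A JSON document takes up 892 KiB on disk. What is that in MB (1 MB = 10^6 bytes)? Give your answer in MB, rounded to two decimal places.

892 KiB = 892 × 2^10 bytes = 913,408 bytes
1 MB = 10^6 bytes = 1,000,000 bytes
913,408 / 1,000,000 = 0.91 MB

0.91 MB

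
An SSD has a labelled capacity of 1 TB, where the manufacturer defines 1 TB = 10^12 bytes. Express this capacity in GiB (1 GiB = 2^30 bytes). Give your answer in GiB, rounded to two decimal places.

1 TB = 1 × 10^12 bytes = 1,000,000,000,000 bytes
1 GiB = 1,073,741,824 bytes
1,000,000,000,000 / 1,073,741,824 = 931.32 GiB

931.32 GiB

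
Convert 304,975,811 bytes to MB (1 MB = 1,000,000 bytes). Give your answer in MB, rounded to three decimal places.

304.976 MB

304,975,811 bytes given.
1 MB = 10^6 bytes = 1,000,000 bytes
304,975,811 / 1,000,000 = 304.976 MB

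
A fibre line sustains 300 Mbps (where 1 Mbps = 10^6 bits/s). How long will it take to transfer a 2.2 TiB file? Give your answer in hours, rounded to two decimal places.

17.92 hours

2.2 TiB = 2,418,925,581,107.2 bytes = 19,351,404,648,857.6 bits
300 Mbps = 300,000,000 bits/s
time = 19,351,404,648,857.6 / 300,000,000 = 64,504.6822 s
64,504.6822 s / 3600 = 17.92 hours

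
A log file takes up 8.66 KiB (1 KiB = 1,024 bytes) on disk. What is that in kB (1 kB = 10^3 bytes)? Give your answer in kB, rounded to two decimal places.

8.87 kB

8.66 KiB × 1,024 bytes/KiB = 8,867.84 bytes
1 kB = 1,000 bytes
8,867.84 / 1,000 = 8.87 kB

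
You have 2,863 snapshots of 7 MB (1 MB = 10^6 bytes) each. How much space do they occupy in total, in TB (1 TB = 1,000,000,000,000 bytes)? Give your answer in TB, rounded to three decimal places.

Total = 2,863 × 7 MB = 20,041 MB
= 20,041 × 1,000,000 bytes = 20,041,000,000 bytes
1 TB = 1,000,000,000,000 bytes
20,041,000,000 / 1,000,000,000,000 = 0.020 TB

0.020 TB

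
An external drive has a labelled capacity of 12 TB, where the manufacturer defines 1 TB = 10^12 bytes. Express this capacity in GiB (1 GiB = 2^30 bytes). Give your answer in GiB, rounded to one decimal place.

11,175.9 GiB

12 TB = 12 × 10^12 bytes = 12,000,000,000,000 bytes
1 GiB = 1,073,741,824 bytes
12,000,000,000,000 / 1,073,741,824 = 11,175.9 GiB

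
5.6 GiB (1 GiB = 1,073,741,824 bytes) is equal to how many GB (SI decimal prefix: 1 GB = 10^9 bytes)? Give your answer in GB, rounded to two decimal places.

5.6 GiB = 5.6 × 2^30 bytes = 6,012,954,214.4 bytes
1 GB = 10^9 bytes = 1,000,000,000 bytes
6,012,954,214.4 / 1,000,000,000 = 6.01 GB

6.01 GB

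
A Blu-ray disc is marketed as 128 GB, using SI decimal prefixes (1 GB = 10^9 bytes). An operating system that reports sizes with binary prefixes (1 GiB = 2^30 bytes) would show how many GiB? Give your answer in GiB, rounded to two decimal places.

119.21 GiB

128 GB = 128 × 10^9 bytes = 128,000,000,000 bytes
1 GiB = 2^30 bytes = 1,073,741,824 bytes
128,000,000,000 / 1,073,741,824 = 119.21 GiB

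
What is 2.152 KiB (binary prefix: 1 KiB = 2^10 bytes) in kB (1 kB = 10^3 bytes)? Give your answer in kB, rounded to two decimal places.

2.20 kB

2.152 KiB × 1,024 bytes/KiB = 2,203.648 bytes
1 kB = 10^3 bytes = 1,000 bytes
2,203.648 / 1,000 = 2.20 kB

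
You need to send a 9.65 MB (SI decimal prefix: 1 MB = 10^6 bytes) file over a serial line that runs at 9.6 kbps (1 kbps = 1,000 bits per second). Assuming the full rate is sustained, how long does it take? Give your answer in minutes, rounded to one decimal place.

134.0 minutes

9.65 MB = 9,650,000 bytes = 77,200,000 bits
9.6 kbps = 9,600 bits/s
time = 77,200,000 / 9,600 = 8,041.67 s
8,041.67 s / 60 = 134.0 minutes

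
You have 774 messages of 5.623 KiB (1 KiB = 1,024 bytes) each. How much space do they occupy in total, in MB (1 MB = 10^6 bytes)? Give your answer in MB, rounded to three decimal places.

Total = 774 × 5.623 KiB = 4352.202 KiB
= 4352.202 × 1,024 bytes = 4,456,654.848 bytes
1 MB = 1,000,000 bytes
4,456,654.848 / 1,000,000 = 4.457 MB

4.457 MB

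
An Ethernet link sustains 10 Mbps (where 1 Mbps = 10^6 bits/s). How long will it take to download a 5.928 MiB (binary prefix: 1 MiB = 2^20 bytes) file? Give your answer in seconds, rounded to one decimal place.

5.0 seconds

5.928 MiB = 6,215,958.528 bytes = 49,727,668.224 bits
10 Mbps = 10,000,000 bits/s
time = 49,727,668.224 / 10,000,000 = 5.0 s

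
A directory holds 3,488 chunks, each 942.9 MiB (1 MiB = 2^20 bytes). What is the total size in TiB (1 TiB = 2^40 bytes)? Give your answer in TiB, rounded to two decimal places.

Total = 3,488 × 942.9 MiB = 3288835.2 MiB
= 3288835.2 × 1,048,576 bytes = 3,448,593,658,675.2 bytes
1 TiB = 1,099,511,627,776 bytes
3,448,593,658,675.2 / 1,099,511,627,776 = 3.14 TiB

3.14 TiB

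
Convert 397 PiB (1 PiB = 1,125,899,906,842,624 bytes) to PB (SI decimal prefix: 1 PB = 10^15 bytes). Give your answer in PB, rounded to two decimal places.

446.98 PB

397 PiB = 397 × 2^50 bytes = 446,982,263,016,521,728 bytes
1 PB = 1,000,000,000,000,000 bytes
446,982,263,016,521,728 / 1,000,000,000,000,000 = 446.98 PB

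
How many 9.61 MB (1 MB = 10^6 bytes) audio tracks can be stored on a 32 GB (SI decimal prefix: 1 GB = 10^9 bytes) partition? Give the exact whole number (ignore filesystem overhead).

Capacity: 32 GB = 32,000,000,000 bytes
Per item: 9.61 MB = 9,610,000 bytes
⌊32,000,000,000 / 9,610,000⌋ = 3,329

3,329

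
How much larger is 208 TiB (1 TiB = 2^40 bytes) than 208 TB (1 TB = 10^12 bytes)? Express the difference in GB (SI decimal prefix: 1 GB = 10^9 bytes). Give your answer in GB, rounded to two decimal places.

208 TiB = 208 × 1,099,511,627,776 = 228,698,418,577,408 bytes
208 TB = 208 × 1,000,000,000,000 = 208,000,000,000,000 bytes
difference = 20,698,418,577,408 bytes
20,698,418,577,408 / 1,000,000,000 = 20,698.42 GB

20,698.42 GB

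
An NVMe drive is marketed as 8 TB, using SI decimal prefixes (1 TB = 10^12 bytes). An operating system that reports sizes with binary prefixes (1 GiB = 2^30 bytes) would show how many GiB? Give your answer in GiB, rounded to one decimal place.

8 TB = 8 × 10^12 bytes = 8,000,000,000,000 bytes
1 GiB = 1,073,741,824 bytes
8,000,000,000,000 / 1,073,741,824 = 7,450.6 GiB

7,450.6 GiB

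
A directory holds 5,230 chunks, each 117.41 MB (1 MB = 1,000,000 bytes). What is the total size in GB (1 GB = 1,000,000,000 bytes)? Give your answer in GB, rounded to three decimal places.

Total = 5,230 × 117.41 MB = 614054.3 MB
= 614054.3 × 1,000,000 bytes = 614,054,300,000 bytes
1 GB = 1,000,000,000 bytes
614,054,300,000 / 1,000,000,000 = 614.054 GB

614.054 GB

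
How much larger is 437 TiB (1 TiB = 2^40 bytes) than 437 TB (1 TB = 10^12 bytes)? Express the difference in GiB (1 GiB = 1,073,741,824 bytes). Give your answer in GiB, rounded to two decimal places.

437 TiB = 437 × 1,099,511,627,776 = 480,486,581,338,112 bytes
437 TB = 437 × 1,000,000,000,000 = 437,000,000,000,000 bytes
difference = 43,486,581,338,112 bytes
43,486,581,338,112 / 1,073,741,824 = 40,500.03 GiB

40,500.03 GiB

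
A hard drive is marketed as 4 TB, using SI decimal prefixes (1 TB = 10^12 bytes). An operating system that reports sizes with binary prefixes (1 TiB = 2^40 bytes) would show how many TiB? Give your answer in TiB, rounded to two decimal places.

4 TB × 1,000,000,000,000 bytes/TB = 4,000,000,000,000 bytes
1 TiB = 2^40 bytes = 1,099,511,627,776 bytes
4,000,000,000,000 / 1,099,511,627,776 = 3.64 TiB

3.64 TiB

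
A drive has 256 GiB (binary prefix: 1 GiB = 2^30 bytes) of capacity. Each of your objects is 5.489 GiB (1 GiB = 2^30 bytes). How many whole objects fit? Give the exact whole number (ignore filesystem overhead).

46

Capacity: 256 GiB = 274,877,906,944 bytes
Per item: 5.489 GiB = 5,893,768,871.936 bytes
⌊274,877,906,944 / 5,893,768,871.936⌋ = 46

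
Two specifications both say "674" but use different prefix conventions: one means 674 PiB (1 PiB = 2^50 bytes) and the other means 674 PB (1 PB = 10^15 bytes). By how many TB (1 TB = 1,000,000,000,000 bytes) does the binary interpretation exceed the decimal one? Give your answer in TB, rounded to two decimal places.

84,856.54 TB

674 PiB = 674 × 1,125,899,906,842,624 = 758,856,537,211,928,576 bytes
674 PB = 674 × 1,000,000,000,000,000 = 674,000,000,000,000,000 bytes
difference = 84,856,537,211,928,576 bytes
84,856,537,211,928,576 / 1,000,000,000,000 = 84,856.54 TB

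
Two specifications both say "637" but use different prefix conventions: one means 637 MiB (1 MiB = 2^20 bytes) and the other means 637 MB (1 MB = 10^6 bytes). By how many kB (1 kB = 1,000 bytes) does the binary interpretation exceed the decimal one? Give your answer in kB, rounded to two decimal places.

30,942.91 kB

637 MiB = 637 × 1,048,576 = 667,942,912 bytes
637 MB = 637 × 1,000,000 = 637,000,000 bytes
difference = 30,942,912 bytes
30,942,912 / 1,000 = 30,942.91 kB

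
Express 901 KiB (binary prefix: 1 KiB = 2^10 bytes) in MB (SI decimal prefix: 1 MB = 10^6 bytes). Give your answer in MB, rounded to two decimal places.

901 KiB × 1,024 bytes/KiB = 922,624 bytes
1 MB = 10^6 bytes = 1,000,000 bytes
922,624 / 1,000,000 = 0.92 MB

0.92 MB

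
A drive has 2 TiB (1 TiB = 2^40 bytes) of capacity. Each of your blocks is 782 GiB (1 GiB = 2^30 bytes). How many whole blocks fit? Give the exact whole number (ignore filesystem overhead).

Capacity: 2 TiB = 2,199,023,255,552 bytes
Per item: 782 GiB = 839,666,106,368 bytes
⌊2,199,023,255,552 / 839,666,106,368⌋ = 2

2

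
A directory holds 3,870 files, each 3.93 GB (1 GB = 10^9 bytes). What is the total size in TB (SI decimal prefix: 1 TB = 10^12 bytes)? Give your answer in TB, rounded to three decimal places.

15.209 TB

Total = 3,870 × 3.93 GB = 15209.1 GB
= 15209.1 × 1,000,000,000 bytes = 15,209,100,000,000 bytes
1 TB = 1,000,000,000,000 bytes
15,209,100,000,000 / 1,000,000,000,000 = 15.209 TB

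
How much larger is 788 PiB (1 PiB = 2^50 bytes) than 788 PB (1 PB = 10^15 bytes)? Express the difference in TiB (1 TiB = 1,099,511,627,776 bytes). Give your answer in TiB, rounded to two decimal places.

90,230.18 TiB

788 PiB = 788 × 1,125,899,906,842,624 = 887,209,126,591,987,712 bytes
788 PB = 788 × 1,000,000,000,000,000 = 788,000,000,000,000,000 bytes
difference = 99,209,126,591,987,712 bytes
99,209,126,591,987,712 / 1,099,511,627,776 = 90,230.18 TiB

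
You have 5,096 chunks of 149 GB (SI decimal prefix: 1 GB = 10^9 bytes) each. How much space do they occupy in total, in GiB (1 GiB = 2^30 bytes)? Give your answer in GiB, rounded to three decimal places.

Total = 5,096 × 149 GB = 759,304 GB
= 759,304 × 1,000,000,000 bytes = 759,304,000,000,000 bytes
1 GiB = 1,073,741,824 bytes
759,304,000,000,000 / 1,073,741,824 = 707,156.956 GiB

707,156.956 GiB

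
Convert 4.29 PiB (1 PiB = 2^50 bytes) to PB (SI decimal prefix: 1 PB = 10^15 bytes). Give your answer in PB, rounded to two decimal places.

4.83 PB

4.29 PiB × 1,125,899,906,842,624 bytes/PiB = 4,830,110,600,354,856.96 bytes
1 PB = 1,000,000,000,000,000 bytes
4,830,110,600,354,856.96 / 1,000,000,000,000,000 = 4.83 PB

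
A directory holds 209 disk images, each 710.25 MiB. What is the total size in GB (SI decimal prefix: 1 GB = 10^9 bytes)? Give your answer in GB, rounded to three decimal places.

155.653 GB

Total = 209 × 710.25 MiB = 148442.25 MiB
= 148442.25 × 1,048,576 bytes = 155,652,980,736 bytes
1 GB = 1,000,000,000 bytes
155,652,980,736 / 1,000,000,000 = 155.653 GB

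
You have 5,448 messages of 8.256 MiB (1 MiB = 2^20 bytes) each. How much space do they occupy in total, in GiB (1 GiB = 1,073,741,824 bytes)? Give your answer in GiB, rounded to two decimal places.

Total = 5,448 × 8.256 MiB = 44978.688 MiB
= 44978.688 × 1,048,576 bytes = 47,163,572,748.288 bytes
1 GiB = 1,073,741,824 bytes
47,163,572,748.288 / 1,073,741,824 = 43.92 GiB

43.92 GiB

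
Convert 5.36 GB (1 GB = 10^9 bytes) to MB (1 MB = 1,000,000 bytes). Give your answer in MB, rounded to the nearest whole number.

5,360 MB

5.36 GB = 5.36 × 10^9 bytes = 5,360,000,000 bytes
1 MB = 10^6 bytes = 1,000,000 bytes
5,360,000,000 / 1,000,000 = 5,360 MB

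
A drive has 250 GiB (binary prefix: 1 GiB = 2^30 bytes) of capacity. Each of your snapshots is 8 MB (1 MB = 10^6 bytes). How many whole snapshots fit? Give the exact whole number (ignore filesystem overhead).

33,554

Capacity: 250 GiB = 268,435,456,000 bytes
Per item: 8 MB = 8,000,000 bytes
⌊268,435,456,000 / 8,000,000⌋ = 33,554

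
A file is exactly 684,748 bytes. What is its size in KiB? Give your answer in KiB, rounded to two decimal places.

668.70 KiB

684,748 bytes given.
1 KiB = 2^10 bytes = 1,024 bytes
684,748 / 1,024 = 668.70 KiB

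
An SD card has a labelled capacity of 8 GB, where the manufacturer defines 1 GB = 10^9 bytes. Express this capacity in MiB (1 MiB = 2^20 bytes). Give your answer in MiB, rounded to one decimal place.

7,629.4 MiB

8 GB × 1,000,000,000 bytes/GB = 8,000,000,000 bytes
1 MiB = 2^20 bytes = 1,048,576 bytes
8,000,000,000 / 1,048,576 = 7,629.4 MiB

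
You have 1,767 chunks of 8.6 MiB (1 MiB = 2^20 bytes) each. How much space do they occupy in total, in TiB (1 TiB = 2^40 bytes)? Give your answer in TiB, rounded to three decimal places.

0.014 TiB

Total = 1,767 × 8.6 MiB = 15196.2 MiB
= 15196.2 × 1,048,576 bytes = 15,934,370,611.2 bytes
1 TiB = 1,099,511,627,776 bytes
15,934,370,611.2 / 1,099,511,627,776 = 0.014 TiB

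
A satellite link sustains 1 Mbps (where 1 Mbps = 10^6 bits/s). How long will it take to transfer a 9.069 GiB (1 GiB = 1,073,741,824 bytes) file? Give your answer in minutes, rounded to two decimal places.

1,298.37 minutes

9.069 GiB = 9,737,764,601.856 bytes = 77,902,116,814.848 bits
1 Mbps = 1,000,000 bits/s
time = 77,902,116,814.848 / 1,000,000 = 77,902.117 s
77,902.117 s / 60 = 1,298.37 minutes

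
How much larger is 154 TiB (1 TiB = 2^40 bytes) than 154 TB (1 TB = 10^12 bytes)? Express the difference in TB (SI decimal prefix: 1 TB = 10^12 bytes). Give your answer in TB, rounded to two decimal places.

154 TiB = 154 × 1,099,511,627,776 = 169,324,790,677,504 bytes
154 TB = 154 × 1,000,000,000,000 = 154,000,000,000,000 bytes
difference = 15,324,790,677,504 bytes
15,324,790,677,504 / 1,000,000,000,000 = 15.32 TB

15.32 TB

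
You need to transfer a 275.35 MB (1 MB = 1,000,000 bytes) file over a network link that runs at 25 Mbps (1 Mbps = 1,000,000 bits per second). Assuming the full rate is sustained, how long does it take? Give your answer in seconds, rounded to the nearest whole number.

88 seconds

275.35 MB = 275,350,000 bytes = 2,202,800,000 bits
25 Mbps = 25,000,000 bits/s
time = 2,202,800,000 / 25,000,000 = 88 s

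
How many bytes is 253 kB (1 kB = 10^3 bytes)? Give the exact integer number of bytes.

253 × 1,000 = 253,000 bytes

253,000 bytes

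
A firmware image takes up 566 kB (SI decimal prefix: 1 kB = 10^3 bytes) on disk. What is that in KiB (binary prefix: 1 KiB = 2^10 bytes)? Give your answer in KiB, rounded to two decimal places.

566 kB = 566 × 10^3 bytes = 566,000 bytes
1 KiB = 2^10 bytes = 1,024 bytes
566,000 / 1,024 = 552.73 KiB

552.73 KiB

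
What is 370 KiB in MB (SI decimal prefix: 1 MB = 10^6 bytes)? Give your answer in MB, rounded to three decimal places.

370 KiB = 370 × 2^10 bytes = 378,880 bytes
1 MB = 1,000,000 bytes
378,880 / 1,000,000 = 0.379 MB

0.379 MB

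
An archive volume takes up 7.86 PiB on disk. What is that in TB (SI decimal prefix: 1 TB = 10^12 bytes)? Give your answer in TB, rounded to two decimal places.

8,849.57 TB

7.86 PiB = 7.86 × 2^50 bytes = 8,849,573,267,783,024.64 bytes
1 TB = 1,000,000,000,000 bytes
8,849,573,267,783,024.64 / 1,000,000,000,000 = 8,849.57 TB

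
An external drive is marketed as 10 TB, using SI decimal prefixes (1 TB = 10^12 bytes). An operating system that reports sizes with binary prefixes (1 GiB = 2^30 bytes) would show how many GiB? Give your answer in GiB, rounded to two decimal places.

9,313.23 GiB

10 TB = 10 × 10^12 bytes = 10,000,000,000,000 bytes
1 GiB = 2^30 bytes = 1,073,741,824 bytes
10,000,000,000,000 / 1,073,741,824 = 9,313.23 GiB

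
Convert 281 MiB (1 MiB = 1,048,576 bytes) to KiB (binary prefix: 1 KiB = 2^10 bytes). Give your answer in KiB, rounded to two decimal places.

281 MiB = 281 × 2^20 bytes = 294,649,856 bytes
1 KiB = 2^10 bytes = 1,024 bytes
294,649,856 / 1,024 = 287,744.00 KiB

287,744.00 KiB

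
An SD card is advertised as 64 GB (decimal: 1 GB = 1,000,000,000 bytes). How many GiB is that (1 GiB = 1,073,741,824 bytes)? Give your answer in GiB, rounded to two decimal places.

59.60 GiB

64 GB = 64 × 10^9 bytes = 64,000,000,000 bytes
1 GiB = 1,073,741,824 bytes
64,000,000,000 / 1,073,741,824 = 59.60 GiB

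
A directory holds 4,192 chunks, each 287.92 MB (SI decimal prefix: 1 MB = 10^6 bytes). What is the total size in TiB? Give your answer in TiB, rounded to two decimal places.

Total = 4,192 × 287.92 MB = 1206960.64 MB
= 1206960.64 × 1,000,000 bytes = 1,206,960,640,000 bytes
1 TiB = 1,099,511,627,776 bytes
1,206,960,640,000 / 1,099,511,627,776 = 1.10 TiB

1.10 TiB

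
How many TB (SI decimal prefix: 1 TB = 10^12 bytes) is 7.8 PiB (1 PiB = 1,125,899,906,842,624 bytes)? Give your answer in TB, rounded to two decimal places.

7.8 PiB = 7.8 × 2^50 bytes = 8,782,019,273,372,467.2 bytes
1 TB = 1,000,000,000,000 bytes
8,782,019,273,372,467.2 / 1,000,000,000,000 = 8,782.02 TB

8,782.02 TB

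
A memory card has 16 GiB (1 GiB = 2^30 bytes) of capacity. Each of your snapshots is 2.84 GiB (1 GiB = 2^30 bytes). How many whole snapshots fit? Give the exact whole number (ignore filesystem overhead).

5

Capacity: 16 GiB = 17,179,869,184 bytes
Per item: 2.84 GiB = 3,049,426,780.16 bytes
⌊17,179,869,184 / 3,049,426,780.16⌋ = 5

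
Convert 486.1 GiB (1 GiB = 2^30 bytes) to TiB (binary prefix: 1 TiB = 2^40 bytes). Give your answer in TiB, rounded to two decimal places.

486.1 GiB = 486.1 × 2^30 bytes = 521,945,900,646.4 bytes
1 TiB = 1,099,511,627,776 bytes
521,945,900,646.4 / 1,099,511,627,776 = 0.47 TiB

0.47 TiB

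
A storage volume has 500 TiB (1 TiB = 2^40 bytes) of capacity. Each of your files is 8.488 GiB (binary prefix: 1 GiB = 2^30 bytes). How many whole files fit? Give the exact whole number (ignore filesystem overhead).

60,320

Capacity: 500 TiB = 549,755,813,888,000 bytes
Per item: 8.488 GiB = 9,113,920,602.112 bytes
⌊549,755,813,888,000 / 9,113,920,602.112⌋ = 60,320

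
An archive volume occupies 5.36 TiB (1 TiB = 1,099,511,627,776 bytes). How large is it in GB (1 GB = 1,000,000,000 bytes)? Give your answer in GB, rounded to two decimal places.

5.36 TiB = 5.36 × 2^40 bytes = 5,893,382,324,879.36 bytes
1 GB = 1,000,000,000 bytes
5,893,382,324,879.36 / 1,000,000,000 = 5,893.38 GB

5,893.38 GB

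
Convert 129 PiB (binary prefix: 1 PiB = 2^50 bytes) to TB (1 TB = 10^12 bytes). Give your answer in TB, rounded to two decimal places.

145,241.09 TB

129 PiB × 1,125,899,906,842,624 bytes/PiB = 145,241,087,982,698,496 bytes
1 TB = 1,000,000,000,000 bytes
145,241,087,982,698,496 / 1,000,000,000,000 = 145,241.09 TB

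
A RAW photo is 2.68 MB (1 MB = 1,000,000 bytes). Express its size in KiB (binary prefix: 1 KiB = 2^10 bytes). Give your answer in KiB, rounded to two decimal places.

2,617.19 KiB

2.68 MB = 2.68 × 10^6 bytes = 2,680,000 bytes
1 KiB = 1,024 bytes
2,680,000 / 1,024 = 2,617.19 KiB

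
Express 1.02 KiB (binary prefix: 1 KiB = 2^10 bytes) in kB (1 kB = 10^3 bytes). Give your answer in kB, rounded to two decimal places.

1.02 KiB = 1.02 × 2^10 bytes = 1,044.48 bytes
1 kB = 1,000 bytes
1,044.48 / 1,000 = 1.04 kB

1.04 kB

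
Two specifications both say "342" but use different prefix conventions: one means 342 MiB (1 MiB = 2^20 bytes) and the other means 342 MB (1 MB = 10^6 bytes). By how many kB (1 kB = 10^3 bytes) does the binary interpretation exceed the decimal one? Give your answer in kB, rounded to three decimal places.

342 MiB = 342 × 1,048,576 = 358,612,992 bytes
342 MB = 342 × 1,000,000 = 342,000,000 bytes
difference = 16,612,992 bytes
16,612,992 / 1,000 = 16,612.992 kB

16,612.992 kB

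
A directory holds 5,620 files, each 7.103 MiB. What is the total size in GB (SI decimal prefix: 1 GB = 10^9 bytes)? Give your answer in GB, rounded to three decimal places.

41.858 GB

Total = 5,620 × 7.103 MiB = 39918.86 MiB
= 39918.86 × 1,048,576 bytes = 41,857,958,543.36 bytes
1 GB = 1,000,000,000 bytes
41,857,958,543.36 / 1,000,000,000 = 41.858 GB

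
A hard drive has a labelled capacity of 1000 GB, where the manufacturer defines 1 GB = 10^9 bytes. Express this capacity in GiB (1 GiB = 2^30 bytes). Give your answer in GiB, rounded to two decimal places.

1000 GB × 1,000,000,000 bytes/GB = 1,000,000,000,000 bytes
1 GiB = 2^30 bytes = 1,073,741,824 bytes
1,000,000,000,000 / 1,073,741,824 = 931.32 GiB

931.32 GiB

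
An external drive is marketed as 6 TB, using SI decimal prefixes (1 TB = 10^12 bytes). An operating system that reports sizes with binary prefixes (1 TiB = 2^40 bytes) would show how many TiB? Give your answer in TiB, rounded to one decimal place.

5.5 TiB

6 TB × 1,000,000,000,000 bytes/TB = 6,000,000,000,000 bytes
1 TiB = 1,099,511,627,776 bytes
6,000,000,000,000 / 1,099,511,627,776 = 5.5 TiB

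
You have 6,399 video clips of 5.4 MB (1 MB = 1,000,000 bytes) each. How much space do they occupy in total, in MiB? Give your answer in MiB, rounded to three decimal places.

32,953.835 MiB

Total = 6,399 × 5.4 MB = 34554.6 MB
= 34554.6 × 1,000,000 bytes = 34,554,600,000 bytes
1 MiB = 1,048,576 bytes
34,554,600,000 / 1,048,576 = 32,953.835 MiB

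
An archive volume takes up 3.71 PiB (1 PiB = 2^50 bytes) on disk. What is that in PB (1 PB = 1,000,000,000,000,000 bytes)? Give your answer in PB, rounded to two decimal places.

4.18 PB

3.71 PiB × 1,125,899,906,842,624 bytes/PiB = 4,177,088,654,386,135.04 bytes
1 PB = 10^15 bytes = 1,000,000,000,000,000 bytes
4,177,088,654,386,135.04 / 1,000,000,000,000,000 = 4.18 PB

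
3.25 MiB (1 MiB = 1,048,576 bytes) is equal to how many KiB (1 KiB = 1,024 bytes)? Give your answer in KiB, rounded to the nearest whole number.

3.25 MiB = 3.25 × 2^20 bytes = 3,407,872 bytes
1 KiB = 1,024 bytes
3,407,872 / 1,024 = 3,328 KiB

3,328 KiB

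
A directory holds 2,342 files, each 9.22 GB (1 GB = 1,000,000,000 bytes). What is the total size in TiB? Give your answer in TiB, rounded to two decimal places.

19.64 TiB

Total = 2,342 × 9.22 GB = 21593.24 GB
= 21593.24 × 1,000,000,000 bytes = 21,593,240,000,000 bytes
1 TiB = 1,099,511,627,776 bytes
21,593,240,000,000 / 1,099,511,627,776 = 19.64 TiB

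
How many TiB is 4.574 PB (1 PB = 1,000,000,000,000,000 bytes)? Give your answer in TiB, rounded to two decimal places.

4.574 PB = 4.574 × 10^15 bytes = 4,574,000,000,000,000 bytes
1 TiB = 1,099,511,627,776 bytes
4,574,000,000,000,000 / 1,099,511,627,776 = 4,160.03 TiB

4,160.03 TiB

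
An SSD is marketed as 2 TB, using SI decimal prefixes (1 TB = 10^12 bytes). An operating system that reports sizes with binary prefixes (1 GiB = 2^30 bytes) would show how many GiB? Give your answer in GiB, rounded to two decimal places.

1,862.65 GiB

2 TB = 2 × 10^12 bytes = 2,000,000,000,000 bytes
1 GiB = 2^30 bytes = 1,073,741,824 bytes
2,000,000,000,000 / 1,073,741,824 = 1,862.65 GiB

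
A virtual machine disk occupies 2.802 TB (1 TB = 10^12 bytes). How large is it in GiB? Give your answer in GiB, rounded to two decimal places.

2,609.57 GiB

2.802 TB = 2.802 × 10^12 bytes = 2,802,000,000,000 bytes
1 GiB = 2^30 bytes = 1,073,741,824 bytes
2,802,000,000,000 / 1,073,741,824 = 2,609.57 GiB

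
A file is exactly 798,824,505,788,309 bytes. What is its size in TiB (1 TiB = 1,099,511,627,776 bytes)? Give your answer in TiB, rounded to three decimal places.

798,824,505,788,309 bytes given.
1 TiB = 2^40 bytes = 1,099,511,627,776 bytes
798,824,505,788,309 / 1,099,511,627,776 = 726.527 TiB

726.527 TiB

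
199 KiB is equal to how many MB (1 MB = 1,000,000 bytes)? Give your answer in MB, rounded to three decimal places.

0.204 MB

199 KiB = 199 × 2^10 bytes = 203,776 bytes
1 MB = 1,000,000 bytes
203,776 / 1,000,000 = 0.204 MB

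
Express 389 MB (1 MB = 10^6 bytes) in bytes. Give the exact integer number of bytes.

389,000,000 bytes

389 × 1,000,000 = 389,000,000 bytes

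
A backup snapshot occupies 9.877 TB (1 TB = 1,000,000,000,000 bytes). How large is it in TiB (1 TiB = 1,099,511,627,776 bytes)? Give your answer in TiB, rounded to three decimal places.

8.983 TiB

9.877 TB = 9.877 × 10^12 bytes = 9,877,000,000,000 bytes
1 TiB = 2^40 bytes = 1,099,511,627,776 bytes
9,877,000,000,000 / 1,099,511,627,776 = 8.983 TiB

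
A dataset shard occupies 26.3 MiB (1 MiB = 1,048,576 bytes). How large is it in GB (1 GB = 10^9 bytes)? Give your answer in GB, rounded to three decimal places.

26.3 MiB = 26.3 × 2^20 bytes = 27,577,548.8 bytes
1 GB = 10^9 bytes = 1,000,000,000 bytes
27,577,548.8 / 1,000,000,000 = 0.028 GB

0.028 GB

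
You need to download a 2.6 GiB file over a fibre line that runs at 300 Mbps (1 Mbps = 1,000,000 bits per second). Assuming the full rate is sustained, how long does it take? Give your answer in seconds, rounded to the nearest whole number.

2.6 GiB = 2,791,728,742.4 bytes = 22,333,829,939.2 bits
300 Mbps = 300,000,000 bits/s
time = 22,333,829,939.2 / 300,000,000 = 74 s

74 seconds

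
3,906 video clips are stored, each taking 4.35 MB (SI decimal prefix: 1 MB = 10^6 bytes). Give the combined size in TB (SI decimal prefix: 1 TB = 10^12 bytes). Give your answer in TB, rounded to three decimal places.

0.017 TB

Total = 3,906 × 4.35 MB = 16991.1 MB
= 16991.1 × 1,000,000 bytes = 16,991,100,000 bytes
1 TB = 1,000,000,000,000 bytes
16,991,100,000 / 1,000,000,000,000 = 0.017 TB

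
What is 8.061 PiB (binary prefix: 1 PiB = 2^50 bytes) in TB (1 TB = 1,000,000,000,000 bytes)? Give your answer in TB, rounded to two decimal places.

9,075.88 TB

8.061 PiB = 8.061 × 2^50 bytes = 9,075,879,149,058,392.064 bytes
1 TB = 10^12 bytes = 1,000,000,000,000 bytes
9,075,879,149,058,392.064 / 1,000,000,000,000 = 9,075.88 TB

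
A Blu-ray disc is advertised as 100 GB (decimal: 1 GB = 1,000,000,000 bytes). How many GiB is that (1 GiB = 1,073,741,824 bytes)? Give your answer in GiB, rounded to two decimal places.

100 GB × 1,000,000,000 bytes/GB = 100,000,000,000 bytes
1 GiB = 1,073,741,824 bytes
100,000,000,000 / 1,073,741,824 = 93.13 GiB

93.13 GiB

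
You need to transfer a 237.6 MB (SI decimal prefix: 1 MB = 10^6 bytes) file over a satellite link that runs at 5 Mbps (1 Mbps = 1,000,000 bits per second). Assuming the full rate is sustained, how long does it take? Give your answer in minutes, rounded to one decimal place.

237.6 MB = 237,600,000 bytes = 1,900,800,000 bits
5 Mbps = 5,000,000 bits/s
time = 1,900,800,000 / 5,000,000 = 380.16 s
380.16 s / 60 = 6.3 minutes

6.3 minutes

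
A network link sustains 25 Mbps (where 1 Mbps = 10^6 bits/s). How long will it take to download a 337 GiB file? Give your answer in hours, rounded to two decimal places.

337 GiB = 361,850,994,688 bytes = 2,894,807,957,504 bits
25 Mbps = 25,000,000 bits/s
time = 2,894,807,957,504 / 25,000,000 = 115,792.3183 s
115,792.3183 s / 3600 = 32.16 hours

32.16 hours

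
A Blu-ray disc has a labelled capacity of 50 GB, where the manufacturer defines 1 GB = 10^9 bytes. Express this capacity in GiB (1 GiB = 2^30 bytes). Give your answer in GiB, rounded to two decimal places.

50 GB = 50 × 10^9 bytes = 50,000,000,000 bytes
1 GiB = 2^30 bytes = 1,073,741,824 bytes
50,000,000,000 / 1,073,741,824 = 46.57 GiB

46.57 GiB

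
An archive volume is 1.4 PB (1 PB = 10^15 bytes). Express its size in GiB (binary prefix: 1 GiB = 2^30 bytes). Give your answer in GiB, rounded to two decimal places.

1.4 PB = 1.4 × 10^15 bytes = 1,400,000,000,000,000 bytes
1 GiB = 1,073,741,824 bytes
1,400,000,000,000,000 / 1,073,741,824 = 1,303,851.60 GiB

1,303,851.60 GiB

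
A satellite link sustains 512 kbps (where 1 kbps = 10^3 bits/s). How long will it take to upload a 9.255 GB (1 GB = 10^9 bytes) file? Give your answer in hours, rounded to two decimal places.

40.17 hours

9.255 GB = 9,255,000,000 bytes = 74,040,000,000 bits
512 kbps = 512,000 bits/s
time = 74,040,000,000 / 512,000 = 144,609.3750 s
144,609.3750 s / 3600 = 40.17 hours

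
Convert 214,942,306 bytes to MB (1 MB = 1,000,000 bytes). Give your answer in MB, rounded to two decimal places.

214,942,306 bytes given.
1 MB = 10^6 bytes = 1,000,000 bytes
214,942,306 / 1,000,000 = 214.94 MB

214.94 MB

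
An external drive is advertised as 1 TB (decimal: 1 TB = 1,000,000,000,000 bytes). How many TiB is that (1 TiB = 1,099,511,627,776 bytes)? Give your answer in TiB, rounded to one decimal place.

0.9 TiB

1 TB = 1 × 10^12 bytes = 1,000,000,000,000 bytes
1 TiB = 2^40 bytes = 1,099,511,627,776 bytes
1,000,000,000,000 / 1,099,511,627,776 = 0.9 TiB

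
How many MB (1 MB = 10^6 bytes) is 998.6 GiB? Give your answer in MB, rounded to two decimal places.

1,072,238.59 MB

998.6 GiB = 998.6 × 2^30 bytes = 1,072,238,585,446.4 bytes
1 MB = 1,000,000 bytes
1,072,238,585,446.4 / 1,000,000 = 1,072,238.59 MB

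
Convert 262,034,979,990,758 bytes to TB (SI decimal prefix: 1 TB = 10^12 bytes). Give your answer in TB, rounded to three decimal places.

262.035 TB

262,034,979,990,758 bytes given.
1 TB = 1,000,000,000,000 bytes
262,034,979,990,758 / 1,000,000,000,000 = 262.035 TB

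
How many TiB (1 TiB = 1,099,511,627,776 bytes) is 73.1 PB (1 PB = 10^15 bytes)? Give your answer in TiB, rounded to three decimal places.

73.1 PB × 1,000,000,000,000,000 bytes/PB = 73,100,000,000,000,000 bytes
1 TiB = 2^40 bytes = 1,099,511,627,776 bytes
73,100,000,000,000,000 / 1,099,511,627,776 = 66,484.063 TiB

66,484.063 TiB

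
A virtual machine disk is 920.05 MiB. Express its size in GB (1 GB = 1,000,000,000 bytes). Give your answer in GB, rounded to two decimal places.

0.96 GB

920.05 MiB × 1,048,576 bytes/MiB = 964,742,348.8 bytes
1 GB = 1,000,000,000 bytes
964,742,348.8 / 1,000,000,000 = 0.96 GB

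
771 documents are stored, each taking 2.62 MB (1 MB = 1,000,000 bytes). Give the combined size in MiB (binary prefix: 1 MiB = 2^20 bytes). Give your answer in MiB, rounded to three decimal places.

Total = 771 × 2.62 MB = 2020.02 MB
= 2020.02 × 1,000,000 bytes = 2,020,020,000 bytes
1 MiB = 1,048,576 bytes
2,020,020,000 / 1,048,576 = 1,926.441 MiB

1,926.441 MiB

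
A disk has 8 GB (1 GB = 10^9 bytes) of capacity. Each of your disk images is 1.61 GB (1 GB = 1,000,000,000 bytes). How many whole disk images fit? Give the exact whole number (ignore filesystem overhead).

Capacity: 8 GB = 8,000,000,000 bytes
Per item: 1.61 GB = 1,610,000,000 bytes
⌊8,000,000,000 / 1,610,000,000⌋ = 4

4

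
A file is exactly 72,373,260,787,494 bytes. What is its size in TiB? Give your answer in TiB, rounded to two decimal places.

72,373,260,787,494 bytes given.
1 TiB = 2^40 bytes = 1,099,511,627,776 bytes
72,373,260,787,494 / 1,099,511,627,776 = 65.82 TiB

65.82 TiB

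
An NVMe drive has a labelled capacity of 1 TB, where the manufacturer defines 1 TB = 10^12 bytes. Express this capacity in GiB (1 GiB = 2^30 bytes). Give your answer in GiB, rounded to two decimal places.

1 TB = 1 × 10^12 bytes = 1,000,000,000,000 bytes
1 GiB = 2^30 bytes = 1,073,741,824 bytes
1,000,000,000,000 / 1,073,741,824 = 931.32 GiB

931.32 GiB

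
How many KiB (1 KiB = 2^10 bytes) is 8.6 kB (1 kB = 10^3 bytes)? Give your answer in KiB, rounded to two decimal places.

8.6 kB × 1,000 bytes/kB = 8,600 bytes
1 KiB = 1,024 bytes
8,600 / 1,024 = 8.40 KiB

8.40 KiB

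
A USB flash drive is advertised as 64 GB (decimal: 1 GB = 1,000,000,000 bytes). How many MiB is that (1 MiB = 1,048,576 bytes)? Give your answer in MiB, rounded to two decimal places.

64 GB = 64 × 10^9 bytes = 64,000,000,000 bytes
1 MiB = 1,048,576 bytes
64,000,000,000 / 1,048,576 = 61,035.16 MiB

61,035.16 MiB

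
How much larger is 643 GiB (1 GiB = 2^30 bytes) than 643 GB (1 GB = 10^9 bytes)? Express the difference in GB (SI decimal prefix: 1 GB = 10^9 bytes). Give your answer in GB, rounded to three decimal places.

643 GiB = 643 × 1,073,741,824 = 690,415,992,832 bytes
643 GB = 643 × 1,000,000,000 = 643,000,000,000 bytes
difference = 47,415,992,832 bytes
47,415,992,832 / 1,000,000,000 = 47.416 GB

47.416 GB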